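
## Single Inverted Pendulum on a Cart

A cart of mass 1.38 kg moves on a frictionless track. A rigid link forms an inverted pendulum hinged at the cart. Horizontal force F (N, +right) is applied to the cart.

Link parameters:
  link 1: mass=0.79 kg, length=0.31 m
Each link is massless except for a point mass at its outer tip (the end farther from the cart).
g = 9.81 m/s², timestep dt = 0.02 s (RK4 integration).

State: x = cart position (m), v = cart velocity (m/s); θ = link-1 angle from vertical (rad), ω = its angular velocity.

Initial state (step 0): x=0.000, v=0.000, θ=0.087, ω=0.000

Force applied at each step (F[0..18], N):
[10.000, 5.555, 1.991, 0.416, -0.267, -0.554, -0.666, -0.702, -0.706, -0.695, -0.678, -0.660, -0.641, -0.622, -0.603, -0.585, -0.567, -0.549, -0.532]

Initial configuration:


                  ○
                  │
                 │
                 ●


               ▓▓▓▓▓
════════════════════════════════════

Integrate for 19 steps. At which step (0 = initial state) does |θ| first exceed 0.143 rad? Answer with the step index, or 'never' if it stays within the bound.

Answer: never

Derivation:
apply F[0]=+10.000 → step 1: x=0.001, v=0.135, θ=0.083, ω=-0.379
apply F[1]=+5.555 → step 2: x=0.005, v=0.206, θ=0.074, ω=-0.559
apply F[2]=+1.991 → step 3: x=0.009, v=0.228, θ=0.062, ω=-0.584
apply F[3]=+0.416 → step 4: x=0.014, v=0.227, θ=0.051, ω=-0.548
apply F[4]=-0.267 → step 5: x=0.018, v=0.218, θ=0.041, ω=-0.490
apply F[5]=-0.554 → step 6: x=0.022, v=0.206, θ=0.032, ω=-0.428
apply F[6]=-0.666 → step 7: x=0.026, v=0.194, θ=0.024, ω=-0.370
apply F[7]=-0.702 → step 8: x=0.030, v=0.181, θ=0.017, ω=-0.317
apply F[8]=-0.706 → step 9: x=0.034, v=0.169, θ=0.011, ω=-0.270
apply F[9]=-0.695 → step 10: x=0.037, v=0.158, θ=0.006, ω=-0.229
apply F[10]=-0.678 → step 11: x=0.040, v=0.148, θ=0.002, ω=-0.194
apply F[11]=-0.660 → step 12: x=0.043, v=0.139, θ=-0.002, ω=-0.163
apply F[12]=-0.641 → step 13: x=0.045, v=0.130, θ=-0.005, ω=-0.136
apply F[13]=-0.622 → step 14: x=0.048, v=0.121, θ=-0.007, ω=-0.113
apply F[14]=-0.603 → step 15: x=0.050, v=0.113, θ=-0.009, ω=-0.094
apply F[15]=-0.585 → step 16: x=0.053, v=0.106, θ=-0.011, ω=-0.076
apply F[16]=-0.567 → step 17: x=0.055, v=0.099, θ=-0.012, ω=-0.062
apply F[17]=-0.549 → step 18: x=0.056, v=0.093, θ=-0.014, ω=-0.049
apply F[18]=-0.532 → step 19: x=0.058, v=0.087, θ=-0.014, ω=-0.038
max |θ| = 0.087 ≤ 0.143 over all 20 states.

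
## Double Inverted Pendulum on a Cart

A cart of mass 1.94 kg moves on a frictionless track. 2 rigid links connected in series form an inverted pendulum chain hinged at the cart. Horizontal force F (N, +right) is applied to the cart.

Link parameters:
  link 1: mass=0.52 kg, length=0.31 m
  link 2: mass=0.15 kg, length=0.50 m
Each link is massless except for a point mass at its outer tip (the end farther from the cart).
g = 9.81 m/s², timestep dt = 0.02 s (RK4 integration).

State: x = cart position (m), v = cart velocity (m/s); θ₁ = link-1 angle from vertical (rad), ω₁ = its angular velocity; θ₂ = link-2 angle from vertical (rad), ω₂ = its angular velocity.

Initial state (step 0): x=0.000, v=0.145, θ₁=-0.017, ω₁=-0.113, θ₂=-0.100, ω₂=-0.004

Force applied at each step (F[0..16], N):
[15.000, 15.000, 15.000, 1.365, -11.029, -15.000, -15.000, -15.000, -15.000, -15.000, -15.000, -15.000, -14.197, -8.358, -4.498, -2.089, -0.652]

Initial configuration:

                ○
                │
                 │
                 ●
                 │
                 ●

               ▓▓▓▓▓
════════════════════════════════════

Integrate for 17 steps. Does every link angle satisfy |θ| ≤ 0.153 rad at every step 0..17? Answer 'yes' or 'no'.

Answer: no

Derivation:
apply F[0]=+15.000 → step 1: x=0.004, v=0.301, θ₁=-0.024, ω₁=-0.614, θ₂=-0.100, ω₂=-0.044
apply F[1]=+15.000 → step 2: x=0.012, v=0.458, θ₁=-0.042, ω₁=-1.128, θ₂=-0.102, ω₂=-0.077
apply F[2]=+15.000 → step 3: x=0.023, v=0.616, θ₁=-0.070, ω₁=-1.663, θ₂=-0.103, ω₂=-0.098
apply F[3]=+1.365 → step 4: x=0.035, v=0.635, θ₁=-0.104, ω₁=-1.777, θ₂=-0.106, ω₂=-0.107
apply F[4]=-11.029 → step 5: x=0.047, v=0.529, θ₁=-0.137, ω₁=-1.517, θ₂=-0.108, ω₂=-0.100
apply F[5]=-15.000 → step 6: x=0.056, v=0.385, θ₁=-0.163, ω₁=-1.161, θ₂=-0.109, ω₂=-0.077
apply F[6]=-15.000 → step 7: x=0.062, v=0.243, θ₁=-0.183, ω₁=-0.832, θ₂=-0.111, ω₂=-0.043
apply F[7]=-15.000 → step 8: x=0.066, v=0.103, θ₁=-0.197, ω₁=-0.523, θ₂=-0.111, ω₂=0.002
apply F[8]=-15.000 → step 9: x=0.066, v=-0.037, θ₁=-0.204, ω₁=-0.226, θ₂=-0.111, ω₂=0.053
apply F[9]=-15.000 → step 10: x=0.064, v=-0.176, θ₁=-0.206, ω₁=0.064, θ₂=-0.109, ω₂=0.107
apply F[10]=-15.000 → step 11: x=0.059, v=-0.315, θ₁=-0.202, ω₁=0.356, θ₂=-0.106, ω₂=0.161
apply F[11]=-15.000 → step 12: x=0.052, v=-0.455, θ₁=-0.192, ω₁=0.656, θ₂=-0.103, ω₂=0.213
apply F[12]=-14.197 → step 13: x=0.041, v=-0.588, θ₁=-0.176, ω₁=0.945, θ₂=-0.098, ω₂=0.259
apply F[13]=-8.358 → step 14: x=0.029, v=-0.663, θ₁=-0.156, ω₁=1.066, θ₂=-0.092, ω₂=0.296
apply F[14]=-4.498 → step 15: x=0.015, v=-0.700, θ₁=-0.134, ω₁=1.082, θ₂=-0.086, ω₂=0.323
apply F[15]=-2.089 → step 16: x=0.001, v=-0.713, θ₁=-0.113, ω₁=1.040, θ₂=-0.079, ω₂=0.343
apply F[16]=-0.652 → step 17: x=-0.013, v=-0.713, θ₁=-0.093, ω₁=0.971, θ₂=-0.072, ω₂=0.356
Max |angle| over trajectory = 0.206 rad; bound = 0.153 → exceeded.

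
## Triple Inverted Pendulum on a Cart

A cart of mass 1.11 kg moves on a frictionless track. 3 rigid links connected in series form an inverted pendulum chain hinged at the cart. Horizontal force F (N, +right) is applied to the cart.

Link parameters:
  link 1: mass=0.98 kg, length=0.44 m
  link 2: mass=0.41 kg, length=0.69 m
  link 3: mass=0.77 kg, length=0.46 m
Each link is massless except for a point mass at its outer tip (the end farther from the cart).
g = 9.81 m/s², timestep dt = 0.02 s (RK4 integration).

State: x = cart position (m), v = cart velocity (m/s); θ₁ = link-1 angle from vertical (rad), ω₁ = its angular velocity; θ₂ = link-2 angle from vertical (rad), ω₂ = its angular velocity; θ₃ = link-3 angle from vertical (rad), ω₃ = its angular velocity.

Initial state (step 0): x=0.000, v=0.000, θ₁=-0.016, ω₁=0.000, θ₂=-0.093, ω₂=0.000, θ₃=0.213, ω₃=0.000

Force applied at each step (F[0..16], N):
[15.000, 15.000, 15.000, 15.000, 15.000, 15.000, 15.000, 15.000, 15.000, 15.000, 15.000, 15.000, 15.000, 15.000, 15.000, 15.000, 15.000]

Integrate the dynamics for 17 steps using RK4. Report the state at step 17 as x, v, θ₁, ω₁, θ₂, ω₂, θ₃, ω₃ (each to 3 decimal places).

Answer: x=0.616, v=2.309, θ₁=-1.596, ω₁=-7.403, θ₂=-0.370, ω₂=-2.488, θ₃=0.228, ω₃=-2.149

Derivation:
apply F[0]=+15.000 → step 1: x=0.003, v=0.276, θ₁=-0.022, ω₁=-0.603, θ₂=-0.095, ω₂=-0.168, θ₃=0.216, ω₃=0.304
apply F[1]=+15.000 → step 2: x=0.011, v=0.556, θ₁=-0.040, ω₁=-1.224, θ₂=-0.100, ω₂=-0.323, θ₃=0.225, ω₃=0.596
apply F[2]=+15.000 → step 3: x=0.025, v=0.841, θ₁=-0.071, ω₁=-1.879, θ₂=-0.107, ω₂=-0.451, θ₃=0.240, ω₃=0.857
apply F[3]=+15.000 → step 4: x=0.045, v=1.131, θ₁=-0.116, ω₁=-2.569, θ₂=-0.117, ω₂=-0.540, θ₃=0.259, ω₃=1.065
apply F[4]=+15.000 → step 5: x=0.070, v=1.418, θ₁=-0.174, ω₁=-3.282, θ₂=-0.129, ω₂=-0.581, θ₃=0.282, ω₃=1.188
apply F[5]=+15.000 → step 6: x=0.101, v=1.692, θ₁=-0.247, ω₁=-3.984, θ₂=-0.140, ω₂=-0.579, θ₃=0.306, ω₃=1.199
apply F[6]=+15.000 → step 7: x=0.138, v=1.938, θ₁=-0.333, ω₁=-4.630, θ₂=-0.152, ω₂=-0.550, θ₃=0.329, ω₃=1.085
apply F[7]=+15.000 → step 8: x=0.179, v=2.143, θ₁=-0.431, ω₁=-5.183, θ₂=-0.162, ω₂=-0.523, θ₃=0.348, ω₃=0.859
apply F[8]=+15.000 → step 9: x=0.223, v=2.302, θ₁=-0.540, ω₁=-5.625, θ₂=-0.173, ω₂=-0.528, θ₃=0.363, ω₃=0.551
apply F[9]=+15.000 → step 10: x=0.270, v=2.415, θ₁=-0.656, ω₁=-5.968, θ₂=-0.184, ω₂=-0.583, θ₃=0.370, ω₃=0.198
apply F[10]=+15.000 → step 11: x=0.319, v=2.487, θ₁=-0.778, ω₁=-6.233, θ₂=-0.197, ω₂=-0.697, θ₃=0.370, ω₃=-0.168
apply F[11]=+15.000 → step 12: x=0.370, v=2.524, θ₁=-0.905, ω₁=-6.449, θ₂=-0.212, ω₂=-0.870, θ₃=0.364, ω₃=-0.529
apply F[12]=+15.000 → step 13: x=0.420, v=2.532, θ₁=-1.036, ω₁=-6.638, θ₂=-0.232, ω₂=-1.097, θ₃=0.349, ω₃=-0.876
apply F[13]=+15.000 → step 14: x=0.471, v=2.512, θ₁=-1.170, ω₁=-6.817, θ₂=-0.256, ω₂=-1.376, θ₃=0.329, ω₃=-1.207
apply F[14]=+15.000 → step 15: x=0.521, v=2.468, θ₁=-1.308, ω₁=-6.999, θ₂=-0.287, ω₂=-1.701, θ₃=0.301, ω₃=-1.525
apply F[15]=+15.000 → step 16: x=0.569, v=2.400, θ₁=-1.450, ω₁=-7.193, θ₂=-0.325, ω₂=-2.072, θ₃=0.268, ω₃=-1.837
apply F[16]=+15.000 → step 17: x=0.616, v=2.309, θ₁=-1.596, ω₁=-7.403, θ₂=-0.370, ω₂=-2.488, θ₃=0.228, ω₃=-2.149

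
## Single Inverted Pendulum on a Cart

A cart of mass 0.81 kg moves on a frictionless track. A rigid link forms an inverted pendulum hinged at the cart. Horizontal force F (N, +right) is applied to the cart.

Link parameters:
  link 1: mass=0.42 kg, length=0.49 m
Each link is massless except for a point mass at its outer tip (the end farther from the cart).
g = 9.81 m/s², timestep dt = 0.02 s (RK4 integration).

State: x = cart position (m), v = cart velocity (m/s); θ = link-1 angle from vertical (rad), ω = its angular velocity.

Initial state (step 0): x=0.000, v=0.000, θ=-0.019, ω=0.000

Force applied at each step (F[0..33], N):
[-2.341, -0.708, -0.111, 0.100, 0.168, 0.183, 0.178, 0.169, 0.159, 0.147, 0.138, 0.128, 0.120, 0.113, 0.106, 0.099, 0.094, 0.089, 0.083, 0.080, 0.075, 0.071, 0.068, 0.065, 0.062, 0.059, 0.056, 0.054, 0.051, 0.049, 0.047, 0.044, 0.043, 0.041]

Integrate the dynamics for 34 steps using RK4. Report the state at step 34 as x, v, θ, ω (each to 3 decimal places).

Answer: x=-0.019, v=-0.003, θ=0.003, ω=-0.004

Derivation:
apply F[0]=-2.341 → step 1: x=-0.001, v=-0.056, θ=-0.018, ω=0.107
apply F[1]=-0.708 → step 2: x=-0.002, v=-0.072, θ=-0.016, ω=0.132
apply F[2]=-0.111 → step 3: x=-0.003, v=-0.073, θ=-0.013, ω=0.129
apply F[3]=+0.100 → step 4: x=-0.005, v=-0.069, θ=-0.010, ω=0.117
apply F[4]=+0.168 → step 5: x=-0.006, v=-0.064, θ=-0.008, ω=0.103
apply F[5]=+0.183 → step 6: x=-0.007, v=-0.059, θ=-0.006, ω=0.089
apply F[6]=+0.178 → step 7: x=-0.008, v=-0.054, θ=-0.005, ω=0.077
apply F[7]=+0.169 → step 8: x=-0.009, v=-0.049, θ=-0.003, ω=0.066
apply F[8]=+0.159 → step 9: x=-0.010, v=-0.045, θ=-0.002, ω=0.056
apply F[9]=+0.147 → step 10: x=-0.011, v=-0.041, θ=-0.001, ω=0.048
apply F[10]=+0.138 → step 11: x=-0.012, v=-0.038, θ=-0.000, ω=0.040
apply F[11]=+0.128 → step 12: x=-0.013, v=-0.035, θ=0.001, ω=0.034
apply F[12]=+0.120 → step 13: x=-0.013, v=-0.032, θ=0.001, ω=0.029
apply F[13]=+0.113 → step 14: x=-0.014, v=-0.029, θ=0.002, ω=0.024
apply F[14]=+0.106 → step 15: x=-0.015, v=-0.027, θ=0.002, ω=0.020
apply F[15]=+0.099 → step 16: x=-0.015, v=-0.025, θ=0.003, ω=0.016
apply F[16]=+0.094 → step 17: x=-0.016, v=-0.023, θ=0.003, ω=0.013
apply F[17]=+0.089 → step 18: x=-0.016, v=-0.021, θ=0.003, ω=0.010
apply F[18]=+0.083 → step 19: x=-0.016, v=-0.019, θ=0.003, ω=0.008
apply F[19]=+0.080 → step 20: x=-0.017, v=-0.017, θ=0.003, ω=0.006
apply F[20]=+0.075 → step 21: x=-0.017, v=-0.016, θ=0.003, ω=0.004
apply F[21]=+0.071 → step 22: x=-0.017, v=-0.014, θ=0.004, ω=0.003
apply F[22]=+0.068 → step 23: x=-0.018, v=-0.013, θ=0.004, ω=0.002
apply F[23]=+0.065 → step 24: x=-0.018, v=-0.012, θ=0.004, ω=0.001
apply F[24]=+0.062 → step 25: x=-0.018, v=-0.011, θ=0.004, ω=-0.000
apply F[25]=+0.059 → step 26: x=-0.018, v=-0.010, θ=0.004, ω=-0.001
apply F[26]=+0.056 → step 27: x=-0.019, v=-0.009, θ=0.004, ω=-0.002
apply F[27]=+0.054 → step 28: x=-0.019, v=-0.008, θ=0.004, ω=-0.002
apply F[28]=+0.051 → step 29: x=-0.019, v=-0.007, θ=0.003, ω=-0.003
apply F[29]=+0.049 → step 30: x=-0.019, v=-0.006, θ=0.003, ω=-0.003
apply F[30]=+0.047 → step 31: x=-0.019, v=-0.005, θ=0.003, ω=-0.004
apply F[31]=+0.044 → step 32: x=-0.019, v=-0.004, θ=0.003, ω=-0.004
apply F[32]=+0.043 → step 33: x=-0.019, v=-0.004, θ=0.003, ω=-0.004
apply F[33]=+0.041 → step 34: x=-0.019, v=-0.003, θ=0.003, ω=-0.004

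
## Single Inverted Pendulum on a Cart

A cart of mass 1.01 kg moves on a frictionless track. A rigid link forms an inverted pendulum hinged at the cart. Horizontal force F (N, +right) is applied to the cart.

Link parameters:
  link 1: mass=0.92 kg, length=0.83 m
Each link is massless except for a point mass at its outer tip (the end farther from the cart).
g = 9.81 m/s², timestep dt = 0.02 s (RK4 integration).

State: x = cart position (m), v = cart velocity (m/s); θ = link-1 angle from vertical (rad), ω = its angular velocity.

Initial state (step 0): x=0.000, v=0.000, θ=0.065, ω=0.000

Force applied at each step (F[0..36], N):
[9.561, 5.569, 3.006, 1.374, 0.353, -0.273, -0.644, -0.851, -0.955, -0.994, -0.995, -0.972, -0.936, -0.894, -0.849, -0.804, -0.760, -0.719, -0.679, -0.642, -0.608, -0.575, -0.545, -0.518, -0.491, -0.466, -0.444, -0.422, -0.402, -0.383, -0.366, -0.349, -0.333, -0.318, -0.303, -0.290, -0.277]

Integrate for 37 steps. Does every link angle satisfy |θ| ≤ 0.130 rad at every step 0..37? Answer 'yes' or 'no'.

apply F[0]=+9.561 → step 1: x=0.002, v=0.177, θ=0.063, ω=-0.198
apply F[1]=+5.569 → step 2: x=0.006, v=0.276, θ=0.058, ω=-0.303
apply F[2]=+3.006 → step 3: x=0.012, v=0.326, θ=0.052, ω=-0.350
apply F[3]=+1.374 → step 4: x=0.019, v=0.345, θ=0.044, ω=-0.361
apply F[4]=+0.353 → step 5: x=0.026, v=0.345, θ=0.037, ω=-0.351
apply F[5]=-0.273 → step 6: x=0.033, v=0.333, θ=0.030, ω=-0.329
apply F[6]=-0.644 → step 7: x=0.039, v=0.316, θ=0.024, ω=-0.302
apply F[7]=-0.851 → step 8: x=0.045, v=0.295, θ=0.018, ω=-0.272
apply F[8]=-0.955 → step 9: x=0.051, v=0.273, θ=0.013, ω=-0.242
apply F[9]=-0.994 → step 10: x=0.056, v=0.252, θ=0.009, ω=-0.213
apply F[10]=-0.995 → step 11: x=0.061, v=0.231, θ=0.005, ω=-0.186
apply F[11]=-0.972 → step 12: x=0.065, v=0.211, θ=0.001, ω=-0.162
apply F[12]=-0.936 → step 13: x=0.069, v=0.192, θ=-0.002, ω=-0.140
apply F[13]=-0.894 → step 14: x=0.073, v=0.175, θ=-0.004, ω=-0.120
apply F[14]=-0.849 → step 15: x=0.077, v=0.159, θ=-0.006, ω=-0.102
apply F[15]=-0.804 → step 16: x=0.080, v=0.145, θ=-0.008, ω=-0.086
apply F[16]=-0.760 → step 17: x=0.082, v=0.131, θ=-0.010, ω=-0.072
apply F[17]=-0.719 → step 18: x=0.085, v=0.119, θ=-0.011, ω=-0.060
apply F[18]=-0.679 → step 19: x=0.087, v=0.108, θ=-0.012, ω=-0.049
apply F[19]=-0.642 → step 20: x=0.089, v=0.097, θ=-0.013, ω=-0.039
apply F[20]=-0.608 → step 21: x=0.091, v=0.088, θ=-0.014, ω=-0.031
apply F[21]=-0.575 → step 22: x=0.093, v=0.079, θ=-0.014, ω=-0.024
apply F[22]=-0.545 → step 23: x=0.094, v=0.071, θ=-0.015, ω=-0.017
apply F[23]=-0.518 → step 24: x=0.095, v=0.063, θ=-0.015, ω=-0.012
apply F[24]=-0.491 → step 25: x=0.097, v=0.056, θ=-0.015, ω=-0.007
apply F[25]=-0.466 → step 26: x=0.098, v=0.050, θ=-0.015, ω=-0.003
apply F[26]=-0.444 → step 27: x=0.099, v=0.044, θ=-0.015, ω=0.001
apply F[27]=-0.422 → step 28: x=0.099, v=0.038, θ=-0.015, ω=0.004
apply F[28]=-0.402 → step 29: x=0.100, v=0.033, θ=-0.015, ω=0.007
apply F[29]=-0.383 → step 30: x=0.101, v=0.028, θ=-0.015, ω=0.009
apply F[30]=-0.366 → step 31: x=0.101, v=0.023, θ=-0.015, ω=0.011
apply F[31]=-0.349 → step 32: x=0.102, v=0.019, θ=-0.015, ω=0.013
apply F[32]=-0.333 → step 33: x=0.102, v=0.015, θ=-0.014, ω=0.014
apply F[33]=-0.318 → step 34: x=0.102, v=0.011, θ=-0.014, ω=0.015
apply F[34]=-0.303 → step 35: x=0.103, v=0.008, θ=-0.014, ω=0.016
apply F[35]=-0.290 → step 36: x=0.103, v=0.005, θ=-0.014, ω=0.017
apply F[36]=-0.277 → step 37: x=0.103, v=0.002, θ=-0.013, ω=0.017
Max |angle| over trajectory = 0.065 rad; bound = 0.130 → within bound.

Answer: yes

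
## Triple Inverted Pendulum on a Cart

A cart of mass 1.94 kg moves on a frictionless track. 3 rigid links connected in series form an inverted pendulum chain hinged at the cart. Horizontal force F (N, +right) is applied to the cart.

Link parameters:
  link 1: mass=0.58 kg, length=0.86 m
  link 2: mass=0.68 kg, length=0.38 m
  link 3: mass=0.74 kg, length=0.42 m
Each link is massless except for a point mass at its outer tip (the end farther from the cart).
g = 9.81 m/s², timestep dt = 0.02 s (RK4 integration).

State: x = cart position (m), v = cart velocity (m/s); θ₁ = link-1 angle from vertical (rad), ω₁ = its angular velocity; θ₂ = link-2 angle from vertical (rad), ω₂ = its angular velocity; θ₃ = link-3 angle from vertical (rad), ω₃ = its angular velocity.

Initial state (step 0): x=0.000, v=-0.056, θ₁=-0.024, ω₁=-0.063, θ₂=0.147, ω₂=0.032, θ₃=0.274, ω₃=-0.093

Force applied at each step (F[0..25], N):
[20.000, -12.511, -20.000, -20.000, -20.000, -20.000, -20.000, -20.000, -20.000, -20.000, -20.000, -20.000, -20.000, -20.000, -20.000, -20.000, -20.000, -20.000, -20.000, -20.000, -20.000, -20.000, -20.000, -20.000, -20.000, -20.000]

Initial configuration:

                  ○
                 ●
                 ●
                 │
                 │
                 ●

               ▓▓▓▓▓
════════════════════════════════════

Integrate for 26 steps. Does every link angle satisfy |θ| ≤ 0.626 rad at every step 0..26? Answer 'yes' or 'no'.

Answer: no

Derivation:
apply F[0]=+20.000 → step 1: x=0.001, v=0.155, θ₁=-0.029, ω₁=-0.398, θ₂=0.150, ω₂=0.245, θ₃=0.273, ω₃=0.013
apply F[1]=-12.511 → step 2: x=0.003, v=0.032, θ₁=-0.036, ω₁=-0.355, θ₂=0.157, ω₂=0.486, θ₃=0.275, ω₃=0.119
apply F[2]=-20.000 → step 3: x=0.001, v=-0.167, θ₁=-0.042, ω₁=-0.233, θ₂=0.169, ω₂=0.759, θ₃=0.278, ω₃=0.217
apply F[3]=-20.000 → step 4: x=-0.004, v=-0.365, θ₁=-0.045, ω₁=-0.120, θ₂=0.188, ω₂=1.063, θ₃=0.283, ω₃=0.304
apply F[4]=-20.000 → step 5: x=-0.013, v=-0.563, θ₁=-0.047, ω₁=-0.012, θ₂=0.212, ω₂=1.400, θ₃=0.290, ω₃=0.374
apply F[5]=-20.000 → step 6: x=-0.026, v=-0.762, θ₁=-0.046, ω₁=0.092, θ₂=0.244, ω₂=1.769, θ₃=0.298, ω₃=0.424
apply F[6]=-20.000 → step 7: x=-0.044, v=-0.961, θ₁=-0.043, ω₁=0.198, θ₂=0.283, ω₂=2.166, θ₃=0.307, ω₃=0.450
apply F[7]=-20.000 → step 8: x=-0.065, v=-1.161, θ₁=-0.038, ω₁=0.311, θ₂=0.331, ω₂=2.582, θ₃=0.316, ω₃=0.454
apply F[8]=-20.000 → step 9: x=-0.090, v=-1.363, θ₁=-0.031, ω₁=0.437, θ₂=0.386, ω₂=3.003, θ₃=0.325, ω₃=0.437
apply F[9]=-20.000 → step 10: x=-0.119, v=-1.567, θ₁=-0.020, ω₁=0.586, θ₂=0.451, ω₂=3.410, θ₃=0.333, ω₃=0.408
apply F[10]=-20.000 → step 11: x=-0.153, v=-1.772, θ₁=-0.007, ω₁=0.762, θ₂=0.523, ω₂=3.786, θ₃=0.341, ω₃=0.376
apply F[11]=-20.000 → step 12: x=-0.190, v=-1.978, θ₁=0.010, ω₁=0.971, θ₂=0.602, ω₂=4.113, θ₃=0.348, ω₃=0.355
apply F[12]=-20.000 → step 13: x=-0.232, v=-2.185, θ₁=0.032, ω₁=1.216, θ₂=0.687, ω₂=4.378, θ₃=0.355, ω₃=0.354
apply F[13]=-20.000 → step 14: x=-0.278, v=-2.393, θ₁=0.059, ω₁=1.495, θ₂=0.776, ω₂=4.571, θ₃=0.363, ω₃=0.383
apply F[14]=-20.000 → step 15: x=-0.328, v=-2.601, θ₁=0.092, ω₁=1.808, θ₂=0.869, ω₂=4.686, θ₃=0.371, ω₃=0.445
apply F[15]=-20.000 → step 16: x=-0.382, v=-2.809, θ₁=0.132, ω₁=2.151, θ₂=0.963, ω₂=4.713, θ₃=0.381, ω₃=0.542
apply F[16]=-20.000 → step 17: x=-0.440, v=-3.015, θ₁=0.178, ω₁=2.519, θ₂=1.057, ω₂=4.644, θ₃=0.393, ω₃=0.671
apply F[17]=-20.000 → step 18: x=-0.502, v=-3.218, θ₁=0.233, ω₁=2.905, θ₂=1.148, ω₂=4.466, θ₃=0.408, ω₃=0.829
apply F[18]=-20.000 → step 19: x=-0.569, v=-3.416, θ₁=0.295, ω₁=3.306, θ₂=1.235, ω₂=4.164, θ₃=0.426, ω₃=1.010
apply F[19]=-20.000 → step 20: x=-0.639, v=-3.606, θ₁=0.365, ω₁=3.714, θ₂=1.314, ω₂=3.724, θ₃=0.448, ω₃=1.210
apply F[20]=-20.000 → step 21: x=-0.713, v=-3.784, θ₁=0.443, ω₁=4.125, θ₂=1.383, ω₂=3.127, θ₃=0.475, ω₃=1.429
apply F[21]=-20.000 → step 22: x=-0.790, v=-3.946, θ₁=0.530, ω₁=4.538, θ₂=1.438, ω₂=2.357, θ₃=0.506, ω₃=1.672
apply F[22]=-20.000 → step 23: x=-0.870, v=-4.085, θ₁=0.625, ω₁=4.955, θ₂=1.476, ω₂=1.396, θ₃=0.542, ω₃=1.959
apply F[23]=-20.000 → step 24: x=-0.953, v=-4.192, θ₁=0.728, ω₁=5.386, θ₂=1.492, ω₂=0.217, θ₃=0.585, ω₃=2.327
apply F[24]=-20.000 → step 25: x=-1.038, v=-4.251, θ₁=0.840, ω₁=5.844, θ₂=1.483, ω₂=-1.216, θ₃=0.636, ω₃=2.843
apply F[25]=-20.000 → step 26: x=-1.123, v=-4.233, θ₁=0.962, ω₁=6.339, θ₂=1.442, ω₂=-2.945, θ₃=0.700, ω₃=3.617
Max |angle| over trajectory = 1.492 rad; bound = 0.626 → exceeded.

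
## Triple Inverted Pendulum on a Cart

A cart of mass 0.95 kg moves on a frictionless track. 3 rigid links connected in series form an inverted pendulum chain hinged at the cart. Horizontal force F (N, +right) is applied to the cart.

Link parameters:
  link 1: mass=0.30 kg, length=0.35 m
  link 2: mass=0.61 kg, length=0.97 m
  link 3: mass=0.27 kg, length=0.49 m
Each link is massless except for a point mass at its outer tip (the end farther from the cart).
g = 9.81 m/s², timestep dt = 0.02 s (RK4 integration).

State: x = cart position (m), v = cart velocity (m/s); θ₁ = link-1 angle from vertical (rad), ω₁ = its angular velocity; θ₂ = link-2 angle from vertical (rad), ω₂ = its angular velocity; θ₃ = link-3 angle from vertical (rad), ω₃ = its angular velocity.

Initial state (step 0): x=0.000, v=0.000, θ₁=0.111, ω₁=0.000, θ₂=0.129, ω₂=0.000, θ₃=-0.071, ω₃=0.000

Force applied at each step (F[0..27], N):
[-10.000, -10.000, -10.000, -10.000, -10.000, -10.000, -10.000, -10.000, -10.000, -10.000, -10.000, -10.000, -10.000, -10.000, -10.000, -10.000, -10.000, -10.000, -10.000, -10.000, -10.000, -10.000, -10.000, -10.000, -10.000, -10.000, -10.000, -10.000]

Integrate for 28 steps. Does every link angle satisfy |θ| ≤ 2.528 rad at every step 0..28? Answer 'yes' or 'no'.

apply F[0]=-10.000 → step 1: x=-0.002, v=-0.234, θ₁=0.118, ω₁=0.705, θ₂=0.129, ω₂=0.025, θ₃=-0.072, ω₃=-0.096
apply F[1]=-10.000 → step 2: x=-0.009, v=-0.469, θ₁=0.139, ω₁=1.439, θ₂=0.130, ω₂=0.040, θ₃=-0.075, ω₃=-0.187
apply F[2]=-10.000 → step 3: x=-0.021, v=-0.704, θ₁=0.176, ω₁=2.219, θ₂=0.131, ω₂=0.039, θ₃=-0.079, ω₃=-0.266
apply F[3]=-10.000 → step 4: x=-0.038, v=-0.938, θ₁=0.228, ω₁=3.038, θ₂=0.131, ω₂=0.022, θ₃=-0.085, ω₃=-0.324
apply F[4]=-10.000 → step 5: x=-0.059, v=-1.163, θ₁=0.297, ω₁=3.848, θ₂=0.132, ω₂=0.004, θ₃=-0.092, ω₃=-0.353
apply F[5]=-10.000 → step 6: x=-0.084, v=-1.370, θ₁=0.382, ω₁=4.577, θ₂=0.132, ω₂=0.010, θ₃=-0.099, ω₃=-0.348
apply F[6]=-10.000 → step 7: x=-0.113, v=-1.553, θ₁=0.480, ω₁=5.166, θ₂=0.132, ω₂=0.067, θ₃=-0.106, ω₃=-0.315
apply F[7]=-10.000 → step 8: x=-0.146, v=-1.713, θ₁=0.587, ω₁=5.607, θ₂=0.135, ω₂=0.186, θ₃=-0.112, ω₃=-0.263
apply F[8]=-10.000 → step 9: x=-0.182, v=-1.853, θ₁=0.703, ω₁=5.927, θ₂=0.140, ω₂=0.363, θ₃=-0.116, ω₃=-0.203
apply F[9]=-10.000 → step 10: x=-0.220, v=-1.977, θ₁=0.824, ω₁=6.167, θ₂=0.150, ω₂=0.591, θ₃=-0.120, ω₃=-0.139
apply F[10]=-10.000 → step 11: x=-0.261, v=-2.087, θ₁=0.949, ω₁=6.356, θ₂=0.164, ω₂=0.864, θ₃=-0.122, ω₃=-0.075
apply F[11]=-10.000 → step 12: x=-0.303, v=-2.186, θ₁=1.078, ω₁=6.512, θ₂=0.184, ω₂=1.174, θ₃=-0.123, ω₃=-0.011
apply F[12]=-10.000 → step 13: x=-0.348, v=-2.275, θ₁=1.210, ω₁=6.643, θ₂=0.211, ω₂=1.520, θ₃=-0.122, ω₃=0.055
apply F[13]=-10.000 → step 14: x=-0.394, v=-2.354, θ₁=1.344, ω₁=6.749, θ₂=0.245, ω₂=1.897, θ₃=-0.121, ω₃=0.124
apply F[14]=-10.000 → step 15: x=-0.442, v=-2.426, θ₁=1.479, ω₁=6.822, θ₂=0.287, ω₂=2.303, θ₃=-0.117, ω₃=0.199
apply F[15]=-10.000 → step 16: x=-0.491, v=-2.493, θ₁=1.616, ω₁=6.848, θ₂=0.338, ω₂=2.734, θ₃=-0.113, ω₃=0.282
apply F[16]=-10.000 → step 17: x=-0.542, v=-2.558, θ₁=1.753, ω₁=6.805, θ₂=0.397, ω₂=3.185, θ₃=-0.106, ω₃=0.378
apply F[17]=-10.000 → step 18: x=-0.594, v=-2.624, θ₁=1.888, ω₁=6.666, θ₂=0.465, ω₂=3.648, θ₃=-0.097, ω₃=0.493
apply F[18]=-10.000 → step 19: x=-0.647, v=-2.697, θ₁=2.019, ω₁=6.393, θ₂=0.543, ω₂=4.111, θ₃=-0.086, ω₃=0.635
apply F[19]=-10.000 → step 20: x=-0.702, v=-2.781, θ₁=2.142, ω₁=5.948, θ₂=0.630, ω₂=4.559, θ₃=-0.072, ω₃=0.812
apply F[20]=-10.000 → step 21: x=-0.758, v=-2.881, θ₁=2.255, ω₁=5.292, θ₂=0.725, ω₂=4.979, θ₃=-0.053, ω₃=1.035
apply F[21]=-10.000 → step 22: x=-0.817, v=-2.998, θ₁=2.352, ω₁=4.402, θ₂=0.828, ω₂=5.359, θ₃=-0.030, ω₃=1.313
apply F[22]=-10.000 → step 23: x=-0.878, v=-3.130, θ₁=2.430, ω₁=3.274, θ₂=0.939, ω₂=5.696, θ₃=-0.000, ω₃=1.653
apply F[23]=-10.000 → step 24: x=-0.942, v=-3.272, θ₁=2.482, ω₁=1.923, θ₂=1.056, ω₂=6.005, θ₃=0.037, ω₃=2.061
apply F[24]=-10.000 → step 25: x=-1.009, v=-3.414, θ₁=2.505, ω₁=0.370, θ₂=1.179, ω₂=6.318, θ₃=0.083, ω₃=2.550
apply F[25]=-10.000 → step 26: x=-1.079, v=-3.541, θ₁=2.495, ω₁=-1.377, θ₂=1.309, ω₂=6.687, θ₃=0.139, ω₃=3.149
apply F[26]=-10.000 → step 27: x=-1.150, v=-3.628, θ₁=2.449, ω₁=-3.351, θ₂=1.448, ω₂=7.186, θ₃=0.210, ω₃=3.936
apply F[27]=-10.000 → step 28: x=-1.223, v=-3.616, θ₁=2.360, ω₁=-5.602, θ₂=1.598, ω₂=7.902, θ₃=0.299, ω₃=5.095
Max |angle| over trajectory = 2.505 rad; bound = 2.528 → within bound.

Answer: yes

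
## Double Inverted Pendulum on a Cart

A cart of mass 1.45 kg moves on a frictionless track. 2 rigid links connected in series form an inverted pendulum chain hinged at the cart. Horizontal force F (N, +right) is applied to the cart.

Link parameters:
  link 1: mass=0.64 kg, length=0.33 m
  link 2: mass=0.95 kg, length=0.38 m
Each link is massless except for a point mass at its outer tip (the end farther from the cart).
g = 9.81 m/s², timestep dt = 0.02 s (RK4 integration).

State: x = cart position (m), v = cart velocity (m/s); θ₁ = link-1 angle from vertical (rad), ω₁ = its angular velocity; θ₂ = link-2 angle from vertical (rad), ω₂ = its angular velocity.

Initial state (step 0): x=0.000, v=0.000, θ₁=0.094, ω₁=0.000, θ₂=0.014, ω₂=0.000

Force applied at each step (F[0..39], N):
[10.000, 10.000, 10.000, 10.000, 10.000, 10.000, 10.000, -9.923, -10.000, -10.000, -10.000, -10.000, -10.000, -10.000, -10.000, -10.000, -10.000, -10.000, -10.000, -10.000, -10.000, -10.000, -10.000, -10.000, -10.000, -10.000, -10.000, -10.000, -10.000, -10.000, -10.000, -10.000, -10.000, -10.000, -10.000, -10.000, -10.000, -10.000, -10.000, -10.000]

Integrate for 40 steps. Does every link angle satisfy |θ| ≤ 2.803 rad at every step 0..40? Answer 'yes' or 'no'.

Answer: yes

Derivation:
apply F[0]=+10.000 → step 1: x=0.001, v=0.117, θ₁=0.092, ω₁=-0.225, θ₂=0.013, ω₂=-0.106
apply F[1]=+10.000 → step 2: x=0.005, v=0.235, θ₁=0.085, ω₁=-0.459, θ₂=0.010, ω₂=-0.209
apply F[2]=+10.000 → step 3: x=0.011, v=0.356, θ₁=0.073, ω₁=-0.710, θ₂=0.005, ω₂=-0.303
apply F[3]=+10.000 → step 4: x=0.019, v=0.479, θ₁=0.056, ω₁=-0.989, θ₂=-0.002, ω₂=-0.386
apply F[4]=+10.000 → step 5: x=0.030, v=0.608, θ₁=0.033, ω₁=-1.307, θ₂=-0.011, ω₂=-0.451
apply F[5]=+10.000 → step 6: x=0.043, v=0.742, θ₁=0.004, ω₁=-1.673, θ₂=-0.020, ω₂=-0.492
apply F[6]=+10.000 → step 7: x=0.060, v=0.882, θ₁=-0.034, ω₁=-2.099, θ₂=-0.030, ω₂=-0.504
apply F[7]=-9.923 → step 8: x=0.076, v=0.756, θ₁=-0.072, ω₁=-1.763, θ₂=-0.040, ω₂=-0.483
apply F[8]=-10.000 → step 9: x=0.090, v=0.636, θ₁=-0.105, ω₁=-1.492, θ₂=-0.049, ω₂=-0.429
apply F[9]=-10.000 → step 10: x=0.101, v=0.524, θ₁=-0.132, ω₁=-1.280, θ₂=-0.057, ω₂=-0.345
apply F[10]=-10.000 → step 11: x=0.111, v=0.417, θ₁=-0.156, ω₁=-1.121, θ₂=-0.063, ω₂=-0.236
apply F[11]=-10.000 → step 12: x=0.118, v=0.315, θ₁=-0.178, ω₁=-1.008, θ₂=-0.066, ω₂=-0.103
apply F[12]=-10.000 → step 13: x=0.123, v=0.218, θ₁=-0.197, ω₁=-0.937, θ₂=-0.067, ω₂=0.054
apply F[13]=-10.000 → step 14: x=0.127, v=0.125, θ₁=-0.215, ω₁=-0.907, θ₂=-0.064, ω₂=0.237
apply F[14]=-10.000 → step 15: x=0.128, v=0.036, θ₁=-0.233, ω₁=-0.916, θ₂=-0.057, ω₂=0.447
apply F[15]=-10.000 → step 16: x=0.128, v=-0.051, θ₁=-0.252, ω₁=-0.965, θ₂=-0.046, ω₂=0.687
apply F[16]=-10.000 → step 17: x=0.126, v=-0.136, θ₁=-0.272, ω₁=-1.053, θ₂=-0.030, ω₂=0.960
apply F[17]=-10.000 → step 18: x=0.123, v=-0.219, θ₁=-0.295, ω₁=-1.177, θ₂=-0.007, ω₂=1.267
apply F[18]=-10.000 → step 19: x=0.118, v=-0.301, θ₁=-0.320, ω₁=-1.333, θ₂=0.021, ω₂=1.606
apply F[19]=-10.000 → step 20: x=0.111, v=-0.383, θ₁=-0.348, ω₁=-1.511, θ₂=0.057, ω₂=1.974
apply F[20]=-10.000 → step 21: x=0.102, v=-0.467, θ₁=-0.380, ω₁=-1.699, θ₂=0.100, ω₂=2.363
apply F[21]=-10.000 → step 22: x=0.092, v=-0.553, θ₁=-0.416, ω₁=-1.881, θ₂=0.152, ω₂=2.761
apply F[22]=-10.000 → step 23: x=0.080, v=-0.642, θ₁=-0.455, ω₁=-2.040, θ₂=0.211, ω₂=3.158
apply F[23]=-10.000 → step 24: x=0.066, v=-0.735, θ₁=-0.497, ω₁=-2.163, θ₂=0.278, ω₂=3.548
apply F[24]=-10.000 → step 25: x=0.051, v=-0.830, θ₁=-0.541, ω₁=-2.241, θ₂=0.353, ω₂=3.929
apply F[25]=-10.000 → step 26: x=0.033, v=-0.926, θ₁=-0.587, ω₁=-2.268, θ₂=0.435, ω₂=4.304
apply F[26]=-10.000 → step 27: x=0.014, v=-1.024, θ₁=-0.632, ω₁=-2.240, θ₂=0.525, ω₂=4.680
apply F[27]=-10.000 → step 28: x=-0.008, v=-1.119, θ₁=-0.676, ω₁=-2.154, θ₂=0.622, ω₂=5.068
apply F[28]=-10.000 → step 29: x=-0.031, v=-1.212, θ₁=-0.717, ω₁=-2.001, θ₂=0.728, ω₂=5.481
apply F[29]=-10.000 → step 30: x=-0.056, v=-1.299, θ₁=-0.755, ω₁=-1.775, θ₂=0.842, ω₂=5.935
apply F[30]=-10.000 → step 31: x=-0.083, v=-1.376, θ₁=-0.788, ω₁=-1.461, θ₂=0.966, ω₂=6.450
apply F[31]=-10.000 → step 32: x=-0.111, v=-1.439, θ₁=-0.813, ω₁=-1.044, θ₂=1.100, ω₂=7.047
apply F[32]=-10.000 → step 33: x=-0.140, v=-1.482, θ₁=-0.829, ω₁=-0.507, θ₂=1.248, ω₂=7.750
apply F[33]=-10.000 → step 34: x=-0.170, v=-1.496, θ₁=-0.833, ω₁=0.158, θ₂=1.411, ω₂=8.581
apply F[34]=-10.000 → step 35: x=-0.200, v=-1.467, θ₁=-0.822, ω₁=0.940, θ₂=1.592, ω₂=9.555
apply F[35]=-10.000 → step 36: x=-0.228, v=-1.380, θ₁=-0.795, ω₁=1.767, θ₂=1.794, ω₂=10.653
apply F[36]=-10.000 → step 37: x=-0.255, v=-1.217, θ₁=-0.752, ω₁=2.463, θ₂=2.019, ω₂=11.788
apply F[37]=-10.000 → step 38: x=-0.277, v=-0.966, θ₁=-0.699, ω₁=2.675, θ₂=2.265, ω₂=12.723
apply F[38]=-10.000 → step 39: x=-0.293, v=-0.648, θ₁=-0.651, ω₁=1.933, θ₂=2.524, ω₂=13.034
apply F[39]=-10.000 → step 40: x=-0.303, v=-0.345, θ₁=-0.630, ω₁=0.081, θ₂=2.779, ω₂=12.394
Max |angle| over trajectory = 2.779 rad; bound = 2.803 → within bound.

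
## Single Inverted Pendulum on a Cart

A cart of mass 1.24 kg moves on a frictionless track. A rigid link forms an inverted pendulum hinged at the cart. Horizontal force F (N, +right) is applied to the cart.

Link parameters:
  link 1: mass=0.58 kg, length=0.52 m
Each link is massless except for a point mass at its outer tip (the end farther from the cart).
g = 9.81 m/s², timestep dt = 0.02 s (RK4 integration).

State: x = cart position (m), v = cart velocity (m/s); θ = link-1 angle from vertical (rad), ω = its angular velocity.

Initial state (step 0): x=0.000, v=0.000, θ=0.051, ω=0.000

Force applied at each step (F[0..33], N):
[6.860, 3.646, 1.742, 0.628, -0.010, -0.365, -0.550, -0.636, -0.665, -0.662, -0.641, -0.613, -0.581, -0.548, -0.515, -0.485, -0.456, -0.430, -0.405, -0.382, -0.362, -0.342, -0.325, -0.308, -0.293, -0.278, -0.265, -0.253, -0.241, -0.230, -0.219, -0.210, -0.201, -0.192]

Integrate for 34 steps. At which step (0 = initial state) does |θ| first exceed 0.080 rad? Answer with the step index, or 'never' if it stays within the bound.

apply F[0]=+6.860 → step 1: x=0.001, v=0.106, θ=0.049, ω=-0.184
apply F[1]=+3.646 → step 2: x=0.004, v=0.160, θ=0.045, ω=-0.271
apply F[2]=+1.742 → step 3: x=0.007, v=0.185, θ=0.039, ω=-0.302
apply F[3]=+0.628 → step 4: x=0.011, v=0.191, θ=0.033, ω=-0.302
apply F[4]=-0.010 → step 5: x=0.015, v=0.189, θ=0.027, ω=-0.285
apply F[5]=-0.365 → step 6: x=0.018, v=0.180, θ=0.022, ω=-0.260
apply F[6]=-0.550 → step 7: x=0.022, v=0.170, θ=0.017, ω=-0.233
apply F[7]=-0.636 → step 8: x=0.025, v=0.158, θ=0.012, ω=-0.205
apply F[8]=-0.665 → step 9: x=0.028, v=0.147, θ=0.008, ω=-0.179
apply F[9]=-0.662 → step 10: x=0.031, v=0.135, θ=0.005, ω=-0.154
apply F[10]=-0.641 → step 11: x=0.034, v=0.125, θ=0.002, ω=-0.133
apply F[11]=-0.613 → step 12: x=0.036, v=0.115, θ=-0.000, ω=-0.113
apply F[12]=-0.581 → step 13: x=0.038, v=0.105, θ=-0.002, ω=-0.096
apply F[13]=-0.548 → step 14: x=0.040, v=0.097, θ=-0.004, ω=-0.081
apply F[14]=-0.515 → step 15: x=0.042, v=0.089, θ=-0.006, ω=-0.067
apply F[15]=-0.485 → step 16: x=0.044, v=0.082, θ=-0.007, ω=-0.056
apply F[16]=-0.456 → step 17: x=0.045, v=0.075, θ=-0.008, ω=-0.046
apply F[17]=-0.430 → step 18: x=0.047, v=0.069, θ=-0.009, ω=-0.037
apply F[18]=-0.405 → step 19: x=0.048, v=0.063, θ=-0.009, ω=-0.029
apply F[19]=-0.382 → step 20: x=0.049, v=0.058, θ=-0.010, ω=-0.023
apply F[20]=-0.362 → step 21: x=0.051, v=0.053, θ=-0.010, ω=-0.017
apply F[21]=-0.342 → step 22: x=0.052, v=0.048, θ=-0.010, ω=-0.012
apply F[22]=-0.325 → step 23: x=0.052, v=0.044, θ=-0.011, ω=-0.008
apply F[23]=-0.308 → step 24: x=0.053, v=0.040, θ=-0.011, ω=-0.004
apply F[24]=-0.293 → step 25: x=0.054, v=0.036, θ=-0.011, ω=-0.001
apply F[25]=-0.278 → step 26: x=0.055, v=0.033, θ=-0.011, ω=0.002
apply F[26]=-0.265 → step 27: x=0.055, v=0.030, θ=-0.011, ω=0.004
apply F[27]=-0.253 → step 28: x=0.056, v=0.027, θ=-0.011, ω=0.006
apply F[28]=-0.241 → step 29: x=0.056, v=0.024, θ=-0.011, ω=0.007
apply F[29]=-0.230 → step 30: x=0.057, v=0.021, θ=-0.010, ω=0.009
apply F[30]=-0.219 → step 31: x=0.057, v=0.018, θ=-0.010, ω=0.010
apply F[31]=-0.210 → step 32: x=0.058, v=0.016, θ=-0.010, ω=0.011
apply F[32]=-0.201 → step 33: x=0.058, v=0.014, θ=-0.010, ω=0.011
apply F[33]=-0.192 → step 34: x=0.058, v=0.011, θ=-0.010, ω=0.012
max |θ| = 0.051 ≤ 0.080 over all 35 states.

Answer: never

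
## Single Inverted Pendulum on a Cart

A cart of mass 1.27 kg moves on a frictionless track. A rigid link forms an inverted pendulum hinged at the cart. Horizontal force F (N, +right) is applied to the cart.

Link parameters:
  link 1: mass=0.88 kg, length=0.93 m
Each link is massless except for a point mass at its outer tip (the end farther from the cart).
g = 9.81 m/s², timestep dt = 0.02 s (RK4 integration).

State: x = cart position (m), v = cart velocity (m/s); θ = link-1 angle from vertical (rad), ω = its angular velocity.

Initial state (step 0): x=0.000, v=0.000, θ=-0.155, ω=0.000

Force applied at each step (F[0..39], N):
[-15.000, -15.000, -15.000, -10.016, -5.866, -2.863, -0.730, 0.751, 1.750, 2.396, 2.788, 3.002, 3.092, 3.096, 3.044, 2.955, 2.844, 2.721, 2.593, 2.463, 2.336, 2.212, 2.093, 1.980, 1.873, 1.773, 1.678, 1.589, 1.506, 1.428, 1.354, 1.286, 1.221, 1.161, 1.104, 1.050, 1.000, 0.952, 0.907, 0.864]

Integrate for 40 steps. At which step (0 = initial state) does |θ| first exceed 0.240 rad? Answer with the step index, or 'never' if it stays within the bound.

apply F[0]=-15.000 → step 1: x=-0.002, v=-0.212, θ=-0.153, ω=0.193
apply F[1]=-15.000 → step 2: x=-0.008, v=-0.425, θ=-0.147, ω=0.388
apply F[2]=-15.000 → step 3: x=-0.019, v=-0.640, θ=-0.138, ω=0.586
apply F[3]=-10.016 → step 4: x=-0.033, v=-0.779, θ=-0.125, ω=0.707
apply F[4]=-5.866 → step 5: x=-0.050, v=-0.855, θ=-0.110, ω=0.764
apply F[5]=-2.863 → step 6: x=-0.067, v=-0.887, θ=-0.095, ω=0.776
apply F[6]=-0.730 → step 7: x=-0.085, v=-0.888, θ=-0.079, ω=0.758
apply F[7]=+0.751 → step 8: x=-0.102, v=-0.867, θ=-0.064, ω=0.721
apply F[8]=+1.750 → step 9: x=-0.119, v=-0.832, θ=-0.050, ω=0.671
apply F[9]=+2.396 → step 10: x=-0.136, v=-0.788, θ=-0.038, ω=0.615
apply F[10]=+2.788 → step 11: x=-0.151, v=-0.740, θ=-0.026, ω=0.557
apply F[11]=+3.002 → step 12: x=-0.165, v=-0.690, θ=-0.015, ω=0.499
apply F[12]=+3.092 → step 13: x=-0.178, v=-0.640, θ=-0.006, ω=0.443
apply F[13]=+3.096 → step 14: x=-0.191, v=-0.591, θ=0.002, ω=0.390
apply F[14]=+3.044 → step 15: x=-0.202, v=-0.544, θ=0.010, ω=0.341
apply F[15]=+2.955 → step 16: x=-0.213, v=-0.499, θ=0.016, ω=0.295
apply F[16]=+2.844 → step 17: x=-0.222, v=-0.457, θ=0.022, ω=0.254
apply F[17]=+2.721 → step 18: x=-0.231, v=-0.417, θ=0.026, ω=0.216
apply F[18]=+2.593 → step 19: x=-0.239, v=-0.380, θ=0.030, ω=0.182
apply F[19]=+2.463 → step 20: x=-0.246, v=-0.346, θ=0.034, ω=0.152
apply F[20]=+2.336 → step 21: x=-0.253, v=-0.314, θ=0.036, ω=0.125
apply F[21]=+2.212 → step 22: x=-0.259, v=-0.284, θ=0.039, ω=0.101
apply F[22]=+2.093 → step 23: x=-0.264, v=-0.257, θ=0.040, ω=0.080
apply F[23]=+1.980 → step 24: x=-0.269, v=-0.231, θ=0.042, ω=0.061
apply F[24]=+1.873 → step 25: x=-0.273, v=-0.207, θ=0.043, ω=0.044
apply F[25]=+1.773 → step 26: x=-0.277, v=-0.185, θ=0.044, ω=0.030
apply F[26]=+1.678 → step 27: x=-0.281, v=-0.165, θ=0.044, ω=0.017
apply F[27]=+1.589 → step 28: x=-0.284, v=-0.146, θ=0.044, ω=0.006
apply F[28]=+1.506 → step 29: x=-0.287, v=-0.128, θ=0.044, ω=-0.004
apply F[29]=+1.428 → step 30: x=-0.289, v=-0.112, θ=0.044, ω=-0.012
apply F[30]=+1.354 → step 31: x=-0.291, v=-0.096, θ=0.044, ω=-0.019
apply F[31]=+1.286 → step 32: x=-0.293, v=-0.082, θ=0.043, ω=-0.025
apply F[32]=+1.221 → step 33: x=-0.294, v=-0.069, θ=0.043, ω=-0.031
apply F[33]=+1.161 → step 34: x=-0.296, v=-0.056, θ=0.042, ω=-0.035
apply F[34]=+1.104 → step 35: x=-0.297, v=-0.045, θ=0.041, ω=-0.039
apply F[35]=+1.050 → step 36: x=-0.297, v=-0.034, θ=0.041, ω=-0.042
apply F[36]=+1.000 → step 37: x=-0.298, v=-0.023, θ=0.040, ω=-0.045
apply F[37]=+0.952 → step 38: x=-0.298, v=-0.014, θ=0.039, ω=-0.047
apply F[38]=+0.907 → step 39: x=-0.299, v=-0.005, θ=0.038, ω=-0.048
apply F[39]=+0.864 → step 40: x=-0.299, v=0.004, θ=0.037, ω=-0.050
max |θ| = 0.155 ≤ 0.240 over all 41 states.

Answer: never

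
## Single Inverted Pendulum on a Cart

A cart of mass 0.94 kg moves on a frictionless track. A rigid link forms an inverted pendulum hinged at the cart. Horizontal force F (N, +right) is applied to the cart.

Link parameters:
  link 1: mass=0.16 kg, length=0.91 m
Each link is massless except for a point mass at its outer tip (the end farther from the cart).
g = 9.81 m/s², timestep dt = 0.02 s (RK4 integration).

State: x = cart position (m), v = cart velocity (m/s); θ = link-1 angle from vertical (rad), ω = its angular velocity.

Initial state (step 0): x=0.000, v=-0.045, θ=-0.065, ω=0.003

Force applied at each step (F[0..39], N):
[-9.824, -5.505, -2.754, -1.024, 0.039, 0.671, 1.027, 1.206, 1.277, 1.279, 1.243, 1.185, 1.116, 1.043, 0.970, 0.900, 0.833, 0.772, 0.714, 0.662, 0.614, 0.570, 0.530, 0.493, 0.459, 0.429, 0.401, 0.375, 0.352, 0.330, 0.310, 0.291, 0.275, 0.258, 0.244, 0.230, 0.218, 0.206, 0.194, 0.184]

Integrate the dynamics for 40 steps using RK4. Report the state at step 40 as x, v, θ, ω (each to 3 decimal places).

apply F[0]=-9.824 → step 1: x=-0.003, v=-0.252, θ=-0.063, ω=0.216
apply F[1]=-5.505 → step 2: x=-0.009, v=-0.367, θ=-0.057, ω=0.329
apply F[2]=-2.754 → step 3: x=-0.017, v=-0.424, θ=-0.050, ω=0.380
apply F[3]=-1.024 → step 4: x=-0.026, v=-0.444, θ=-0.043, ω=0.392
apply F[4]=+0.039 → step 5: x=-0.035, v=-0.442, θ=-0.035, ω=0.381
apply F[5]=+0.671 → step 6: x=-0.043, v=-0.426, θ=-0.027, ω=0.358
apply F[6]=+1.027 → step 7: x=-0.052, v=-0.404, θ=-0.021, ω=0.328
apply F[7]=+1.206 → step 8: x=-0.059, v=-0.378, θ=-0.014, ω=0.295
apply F[8]=+1.277 → step 9: x=-0.067, v=-0.350, θ=-0.009, ω=0.262
apply F[9]=+1.279 → step 10: x=-0.073, v=-0.323, θ=-0.004, ω=0.231
apply F[10]=+1.243 → step 11: x=-0.080, v=-0.296, θ=0.000, ω=0.202
apply F[11]=+1.185 → step 12: x=-0.085, v=-0.271, θ=0.004, ω=0.174
apply F[12]=+1.116 → step 13: x=-0.090, v=-0.247, θ=0.007, ω=0.150
apply F[13]=+1.043 → step 14: x=-0.095, v=-0.226, θ=0.010, ω=0.128
apply F[14]=+0.970 → step 15: x=-0.099, v=-0.205, θ=0.013, ω=0.108
apply F[15]=+0.900 → step 16: x=-0.103, v=-0.187, θ=0.015, ω=0.090
apply F[16]=+0.833 → step 17: x=-0.107, v=-0.169, θ=0.016, ω=0.075
apply F[17]=+0.772 → step 18: x=-0.110, v=-0.154, θ=0.018, ω=0.061
apply F[18]=+0.714 → step 19: x=-0.113, v=-0.139, θ=0.019, ω=0.049
apply F[19]=+0.662 → step 20: x=-0.116, v=-0.125, θ=0.020, ω=0.038
apply F[20]=+0.614 → step 21: x=-0.118, v=-0.113, θ=0.020, ω=0.029
apply F[21]=+0.570 → step 22: x=-0.120, v=-0.102, θ=0.021, ω=0.021
apply F[22]=+0.530 → step 23: x=-0.122, v=-0.091, θ=0.021, ω=0.014
apply F[23]=+0.493 → step 24: x=-0.124, v=-0.081, θ=0.021, ω=0.007
apply F[24]=+0.459 → step 25: x=-0.125, v=-0.072, θ=0.021, ω=0.002
apply F[25]=+0.429 → step 26: x=-0.127, v=-0.064, θ=0.021, ω=-0.003
apply F[26]=+0.401 → step 27: x=-0.128, v=-0.056, θ=0.021, ω=-0.007
apply F[27]=+0.375 → step 28: x=-0.129, v=-0.049, θ=0.021, ω=-0.010
apply F[28]=+0.352 → step 29: x=-0.130, v=-0.042, θ=0.021, ω=-0.013
apply F[29]=+0.330 → step 30: x=-0.131, v=-0.036, θ=0.021, ω=-0.015
apply F[30]=+0.310 → step 31: x=-0.131, v=-0.030, θ=0.020, ω=-0.018
apply F[31]=+0.291 → step 32: x=-0.132, v=-0.024, θ=0.020, ω=-0.019
apply F[32]=+0.275 → step 33: x=-0.132, v=-0.019, θ=0.019, ω=-0.021
apply F[33]=+0.258 → step 34: x=-0.133, v=-0.014, θ=0.019, ω=-0.022
apply F[34]=+0.244 → step 35: x=-0.133, v=-0.010, θ=0.019, ω=-0.023
apply F[35]=+0.230 → step 36: x=-0.133, v=-0.005, θ=0.018, ω=-0.024
apply F[36]=+0.218 → step 37: x=-0.133, v=-0.001, θ=0.018, ω=-0.024
apply F[37]=+0.206 → step 38: x=-0.133, v=0.003, θ=0.017, ω=-0.025
apply F[38]=+0.194 → step 39: x=-0.133, v=0.006, θ=0.017, ω=-0.025
apply F[39]=+0.184 → step 40: x=-0.133, v=0.009, θ=0.016, ω=-0.025

Answer: x=-0.133, v=0.009, θ=0.016, ω=-0.025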